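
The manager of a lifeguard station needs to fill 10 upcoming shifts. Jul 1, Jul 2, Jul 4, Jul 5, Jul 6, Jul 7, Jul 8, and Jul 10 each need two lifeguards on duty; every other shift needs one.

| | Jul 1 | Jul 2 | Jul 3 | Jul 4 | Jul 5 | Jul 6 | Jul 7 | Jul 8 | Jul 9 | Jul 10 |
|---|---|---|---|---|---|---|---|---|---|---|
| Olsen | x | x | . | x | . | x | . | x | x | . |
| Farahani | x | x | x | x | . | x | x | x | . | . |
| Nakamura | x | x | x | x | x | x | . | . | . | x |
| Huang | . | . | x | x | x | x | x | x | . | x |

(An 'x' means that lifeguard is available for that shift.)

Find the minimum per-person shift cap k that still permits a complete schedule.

With 4 lifeguards and 18 worker-slots to fill, someone must work at least ⌈18/4⌉ = 5 shifts, so k ≥ 5.
k = 5 works: Jul 1→Olsen+Farahani, Jul 2→Olsen+Farahani, Jul 3→Farahani, Jul 4→Olsen+Nakamura, Jul 5→Nakamura+Huang, Jul 6→Nakamura+Huang, Jul 7→Farahani+Huang, Jul 8→Olsen+Farahani, Jul 9→Olsen, Jul 10→Nakamura+Huang.
Loads: Olsen 5, Farahani 5, Nakamura 4, Huang 4 — all ≤ 5.

5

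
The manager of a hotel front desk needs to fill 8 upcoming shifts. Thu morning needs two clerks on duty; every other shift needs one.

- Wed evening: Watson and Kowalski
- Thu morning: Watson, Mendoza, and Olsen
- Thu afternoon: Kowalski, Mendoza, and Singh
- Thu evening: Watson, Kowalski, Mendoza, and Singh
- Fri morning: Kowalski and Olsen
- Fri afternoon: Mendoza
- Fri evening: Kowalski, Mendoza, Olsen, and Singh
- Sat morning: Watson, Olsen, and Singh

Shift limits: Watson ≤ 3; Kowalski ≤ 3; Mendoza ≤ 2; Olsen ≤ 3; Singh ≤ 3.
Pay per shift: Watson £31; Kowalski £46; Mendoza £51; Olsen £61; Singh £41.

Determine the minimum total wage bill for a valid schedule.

£364

Fri afternoon can only be covered by Mendoza, so that assignment is forced.
Picking the cheapest available clerk for each shift independently would cost £354, but that ignores the shift limits.
An optimal schedule: Wed evening→Watson, Thu morning→Watson+Mendoza, Thu afternoon→Singh, Thu evening→Singh, Fri morning→Kowalski, Fri afternoon→Mendoza, Fri evening→Singh, Sat morning→Watson.
Total: 31 + 31 + 51 + 41 + 41 + 46 + 51 + 41 + 31 = £364.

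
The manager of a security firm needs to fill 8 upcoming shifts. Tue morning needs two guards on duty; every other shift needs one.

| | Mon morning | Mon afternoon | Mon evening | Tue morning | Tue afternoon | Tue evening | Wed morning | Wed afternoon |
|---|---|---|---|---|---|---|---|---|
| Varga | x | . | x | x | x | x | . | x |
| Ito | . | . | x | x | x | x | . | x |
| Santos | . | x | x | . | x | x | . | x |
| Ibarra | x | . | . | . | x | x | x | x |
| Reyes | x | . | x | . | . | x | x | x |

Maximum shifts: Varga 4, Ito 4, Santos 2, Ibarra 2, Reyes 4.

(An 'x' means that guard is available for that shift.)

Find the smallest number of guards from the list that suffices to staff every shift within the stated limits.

9 slots to fill and no one can take more than 4, so at least ⌈9/4⌉ = 3 guards are needed.
Shifts {Mon afternoon, Tue morning, Wed morning} need 4 slots, but among the guards available for them (Varga, Ito, Santos, Ibarra, and Reyes) any 3 together supply at most 3. So 3 guards are not enough.
Varga, Ito, Santos, and Ibarra alone can cover everything: Mon morning→Varga, Mon afternoon→Santos, Mon evening→Varga, Tue morning→Varga+Ito, Tue afternoon→Varga, Tue evening→Ito, Wed morning→Ibarra, Wed afternoon→Ito.

4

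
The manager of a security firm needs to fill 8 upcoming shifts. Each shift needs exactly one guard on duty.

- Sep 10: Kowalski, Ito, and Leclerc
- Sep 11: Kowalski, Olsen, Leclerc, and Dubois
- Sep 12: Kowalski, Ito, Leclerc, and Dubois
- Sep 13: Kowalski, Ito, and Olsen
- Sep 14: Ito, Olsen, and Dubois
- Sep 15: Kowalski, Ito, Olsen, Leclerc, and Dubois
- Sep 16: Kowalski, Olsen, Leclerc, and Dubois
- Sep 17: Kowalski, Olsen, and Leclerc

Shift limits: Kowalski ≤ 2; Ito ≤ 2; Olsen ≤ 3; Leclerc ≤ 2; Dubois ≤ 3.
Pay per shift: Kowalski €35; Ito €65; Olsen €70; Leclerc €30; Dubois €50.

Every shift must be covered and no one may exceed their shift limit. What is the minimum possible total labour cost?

Picking the cheapest available guard for each shift independently would cost €265, but that ignores the shift limits.
An optimal schedule: Sep 10→Leclerc, Sep 11→Kowalski, Sep 12→Dubois, Sep 13→Kowalski, Sep 14→Dubois, Sep 15→Ito, Sep 16→Dubois, Sep 17→Leclerc.
Total: 30 + 35 + 50 + 35 + 50 + 65 + 50 + 30 = €345.

€345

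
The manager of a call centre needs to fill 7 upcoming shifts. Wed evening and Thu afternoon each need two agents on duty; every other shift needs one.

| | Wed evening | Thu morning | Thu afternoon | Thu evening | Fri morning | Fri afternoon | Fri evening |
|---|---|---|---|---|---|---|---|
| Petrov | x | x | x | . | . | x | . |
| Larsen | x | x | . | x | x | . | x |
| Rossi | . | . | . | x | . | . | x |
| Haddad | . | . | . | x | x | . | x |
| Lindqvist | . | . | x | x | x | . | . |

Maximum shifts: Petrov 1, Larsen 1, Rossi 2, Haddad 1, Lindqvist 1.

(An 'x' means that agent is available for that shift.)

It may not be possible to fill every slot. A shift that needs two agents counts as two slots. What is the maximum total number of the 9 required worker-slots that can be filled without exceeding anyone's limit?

Total capacity across all agents is 1+1+2+1+1 = 6, and 9 slots are needed, so at most 6 can be filled.
An assignment achieving 6: Wed evening→Larsen, Thu afternoon→Lindqvist, Thu evening→Rossi, Fri morning→Haddad, Fri afternoon→Petrov, Fri evening→Rossi.
Loads: Petrov 1/1, Larsen 1/1, Rossi 2/2, Haddad 1/1, Lindqvist 1/1.

6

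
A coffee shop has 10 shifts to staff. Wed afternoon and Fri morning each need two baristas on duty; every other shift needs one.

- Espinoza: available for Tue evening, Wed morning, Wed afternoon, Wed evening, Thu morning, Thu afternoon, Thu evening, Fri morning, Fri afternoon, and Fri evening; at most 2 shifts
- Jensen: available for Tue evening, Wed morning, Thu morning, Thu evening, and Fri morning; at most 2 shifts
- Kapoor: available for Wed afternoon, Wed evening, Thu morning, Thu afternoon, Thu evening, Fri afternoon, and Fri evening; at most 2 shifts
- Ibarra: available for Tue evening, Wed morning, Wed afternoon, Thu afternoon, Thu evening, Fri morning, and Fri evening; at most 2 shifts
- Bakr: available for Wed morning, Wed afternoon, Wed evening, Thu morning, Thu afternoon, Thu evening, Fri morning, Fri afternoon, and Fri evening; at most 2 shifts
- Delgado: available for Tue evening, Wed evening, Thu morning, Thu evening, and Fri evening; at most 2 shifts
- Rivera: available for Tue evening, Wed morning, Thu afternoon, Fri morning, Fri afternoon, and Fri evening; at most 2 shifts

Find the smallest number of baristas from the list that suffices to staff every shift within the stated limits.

6

12 slots to fill and no one can take more than 2, so at least ⌈12/2⌉ = 6 baristas are needed.
Espinoza, Jensen, Kapoor, Ibarra, Bakr, and Delgado alone can cover everything: Tue evening→Espinoza, Wed morning→Jensen, Wed afternoon→Ibarra+Bakr, Wed evening→Kapoor, Thu morning→Jensen, Thu afternoon→Kapoor, Thu evening→Delgado, Fri morning→Ibarra+Bakr, Fri afternoon→Espinoza, Fri evening→Delgado.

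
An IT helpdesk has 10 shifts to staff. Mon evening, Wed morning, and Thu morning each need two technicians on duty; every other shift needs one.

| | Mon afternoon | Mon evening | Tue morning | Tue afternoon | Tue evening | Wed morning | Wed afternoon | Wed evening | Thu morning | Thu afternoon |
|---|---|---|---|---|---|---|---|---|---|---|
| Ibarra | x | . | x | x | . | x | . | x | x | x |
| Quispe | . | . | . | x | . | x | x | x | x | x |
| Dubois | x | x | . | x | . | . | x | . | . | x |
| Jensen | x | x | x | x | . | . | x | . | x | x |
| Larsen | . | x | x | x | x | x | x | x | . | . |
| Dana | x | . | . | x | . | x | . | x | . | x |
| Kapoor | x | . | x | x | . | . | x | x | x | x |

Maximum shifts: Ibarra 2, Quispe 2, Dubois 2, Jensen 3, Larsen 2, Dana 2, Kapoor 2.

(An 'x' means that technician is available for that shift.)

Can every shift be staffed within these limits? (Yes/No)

Yes

Tue evening can only be covered by Larsen, so that assignment is forced.
One valid schedule: Mon afternoon→Ibarra, Mon evening→Dubois+Jensen, Tue morning→Ibarra, Tue afternoon→Jensen, Tue evening→Larsen, Wed morning→Larsen+Dana, Wed afternoon→Quispe, Wed evening→Quispe, Thu morning→Jensen+Kapoor, Thu afternoon→Dubois.
Loads: Ibarra 2/2, Quispe 2/2, Dubois 2/2, Jensen 3/3, Larsen 2/2, Dana 1/2, Kapoor 1/2 — all within limits.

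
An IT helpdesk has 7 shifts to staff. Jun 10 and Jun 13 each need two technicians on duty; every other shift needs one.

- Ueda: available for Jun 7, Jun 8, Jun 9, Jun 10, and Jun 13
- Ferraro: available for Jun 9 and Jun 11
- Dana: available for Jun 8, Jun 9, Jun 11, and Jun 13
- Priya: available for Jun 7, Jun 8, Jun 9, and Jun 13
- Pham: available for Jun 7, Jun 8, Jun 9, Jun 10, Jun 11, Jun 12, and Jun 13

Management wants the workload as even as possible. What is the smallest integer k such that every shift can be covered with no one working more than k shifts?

With 5 technicians and 9 worker-slots to fill, someone must work at least ⌈9/5⌉ = 2 shifts, so k ≥ 2.
k = 2 works: Jun 7→Ueda, Jun 8→Dana, Jun 9→Ferraro, Jun 10→Ueda+Pham, Jun 11→Ferraro, Jun 12→Pham, Jun 13→Dana+Priya.
Loads: Ueda 2, Ferraro 2, Dana 2, Priya 1, Pham 2 — all ≤ 2.

2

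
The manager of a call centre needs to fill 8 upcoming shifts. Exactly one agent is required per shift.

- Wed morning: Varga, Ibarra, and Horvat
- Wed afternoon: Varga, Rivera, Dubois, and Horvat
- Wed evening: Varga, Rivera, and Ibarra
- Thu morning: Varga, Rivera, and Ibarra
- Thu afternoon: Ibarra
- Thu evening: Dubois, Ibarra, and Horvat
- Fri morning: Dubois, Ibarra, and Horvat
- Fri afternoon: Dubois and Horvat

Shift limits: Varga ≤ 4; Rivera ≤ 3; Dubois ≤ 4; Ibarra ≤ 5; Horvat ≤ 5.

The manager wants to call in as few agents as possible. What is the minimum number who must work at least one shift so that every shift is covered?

2

8 slots to fill and no one can take more than 5, so at least ⌈8/5⌉ = 2 agents are needed.
Dubois and Ibarra alone can cover everything: Wed morning→Ibarra, Wed afternoon→Dubois, Wed evening→Ibarra, Thu morning→Ibarra, Thu afternoon→Ibarra, Thu evening→Dubois, Fri morning→Dubois, Fri afternoon→Dubois.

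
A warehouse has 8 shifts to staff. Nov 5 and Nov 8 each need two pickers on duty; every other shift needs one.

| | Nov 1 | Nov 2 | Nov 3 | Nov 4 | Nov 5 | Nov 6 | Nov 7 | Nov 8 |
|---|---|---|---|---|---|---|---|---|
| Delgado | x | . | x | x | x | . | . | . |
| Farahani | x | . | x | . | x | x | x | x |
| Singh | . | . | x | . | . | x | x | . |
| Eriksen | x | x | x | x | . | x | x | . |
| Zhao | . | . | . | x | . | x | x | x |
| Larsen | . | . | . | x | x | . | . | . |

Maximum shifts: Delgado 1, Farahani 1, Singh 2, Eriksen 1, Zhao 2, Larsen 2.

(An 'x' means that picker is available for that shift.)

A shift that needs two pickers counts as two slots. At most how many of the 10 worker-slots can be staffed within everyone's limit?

Total capacity across all pickers is 1+1+2+1+2+2 = 9, and 10 slots are needed, so at most 9 can be filled.
An assignment achieving 9: Nov 1→Delgado, Nov 2→Eriksen, Nov 3→Singh, Nov 4→Larsen, Nov 5→Larsen, Nov 6→Singh, Nov 7→Zhao, Nov 8→Farahani+Zhao.
Loads: Delgado 1/1, Farahani 1/1, Singh 2/2, Eriksen 1/1, Zhao 2/2, Larsen 2/2.

9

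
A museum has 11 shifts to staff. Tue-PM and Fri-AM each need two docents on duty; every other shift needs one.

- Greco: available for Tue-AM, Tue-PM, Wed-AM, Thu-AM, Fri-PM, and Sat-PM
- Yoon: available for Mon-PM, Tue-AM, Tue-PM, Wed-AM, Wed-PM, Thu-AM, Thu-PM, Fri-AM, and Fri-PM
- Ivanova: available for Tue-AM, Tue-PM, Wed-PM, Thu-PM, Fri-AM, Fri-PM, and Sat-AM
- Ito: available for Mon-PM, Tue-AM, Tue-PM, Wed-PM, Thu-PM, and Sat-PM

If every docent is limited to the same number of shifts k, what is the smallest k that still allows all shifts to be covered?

With 4 docents and 13 worker-slots to fill, someone must work at least ⌈13/4⌉ = 4 shifts, so k ≥ 4.
k = 4 works: Mon-PM→Yoon, Tue-AM→Ivanova, Tue-PM→Ivanova+Ito, Wed-AM→Greco, Wed-PM→Yoon, Thu-AM→Greco, Thu-PM→Yoon, Fri-AM→Yoon+Ivanova, Fri-PM→Greco, Sat-AM→Ivanova, Sat-PM→Greco.
Loads: Greco 4, Yoon 4, Ivanova 4, Ito 1 — all ≤ 4.

4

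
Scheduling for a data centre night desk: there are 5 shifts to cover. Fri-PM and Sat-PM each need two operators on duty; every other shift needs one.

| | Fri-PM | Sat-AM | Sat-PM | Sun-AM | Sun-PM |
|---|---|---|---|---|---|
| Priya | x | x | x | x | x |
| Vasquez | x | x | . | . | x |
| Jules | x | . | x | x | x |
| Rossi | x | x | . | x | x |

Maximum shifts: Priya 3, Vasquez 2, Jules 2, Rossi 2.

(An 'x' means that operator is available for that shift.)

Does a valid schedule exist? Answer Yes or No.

Sat-PM can only be covered by Priya and Jules, so that assignment is forced.
One valid schedule: Fri-PM→Vasquez+Jules, Sat-AM→Priya, Sat-PM→Priya+Jules, Sun-AM→Priya, Sun-PM→Vasquez.
Loads: Priya 3/3, Vasquez 2/2, Jules 2/2, Rossi 0/2 — all within limits.

Yes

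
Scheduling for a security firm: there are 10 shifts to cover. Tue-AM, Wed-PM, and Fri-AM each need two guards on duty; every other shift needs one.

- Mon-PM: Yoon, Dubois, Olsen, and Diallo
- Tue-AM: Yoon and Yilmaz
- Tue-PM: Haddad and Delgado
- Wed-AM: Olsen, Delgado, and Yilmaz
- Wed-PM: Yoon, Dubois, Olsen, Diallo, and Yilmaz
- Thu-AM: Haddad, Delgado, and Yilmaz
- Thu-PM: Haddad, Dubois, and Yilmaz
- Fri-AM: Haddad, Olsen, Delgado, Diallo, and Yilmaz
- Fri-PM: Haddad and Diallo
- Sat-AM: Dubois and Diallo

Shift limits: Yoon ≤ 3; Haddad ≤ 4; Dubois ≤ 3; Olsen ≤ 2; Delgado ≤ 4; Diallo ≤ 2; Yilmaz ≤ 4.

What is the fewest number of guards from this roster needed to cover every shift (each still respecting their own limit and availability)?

13 slots to fill and no one can take more than 4, so at least ⌈13/4⌉ = 4 guards are needed.
Yoon, Haddad, Dubois, and Yilmaz alone can cover everything: Mon-PM→Yoon, Tue-AM→Yoon+Yilmaz, Tue-PM→Haddad, Wed-AM→Yilmaz, Wed-PM→Yoon+Dubois, Thu-AM→Haddad, Thu-PM→Dubois, Fri-AM→Haddad+Yilmaz, Fri-PM→Haddad, Sat-AM→Dubois.

4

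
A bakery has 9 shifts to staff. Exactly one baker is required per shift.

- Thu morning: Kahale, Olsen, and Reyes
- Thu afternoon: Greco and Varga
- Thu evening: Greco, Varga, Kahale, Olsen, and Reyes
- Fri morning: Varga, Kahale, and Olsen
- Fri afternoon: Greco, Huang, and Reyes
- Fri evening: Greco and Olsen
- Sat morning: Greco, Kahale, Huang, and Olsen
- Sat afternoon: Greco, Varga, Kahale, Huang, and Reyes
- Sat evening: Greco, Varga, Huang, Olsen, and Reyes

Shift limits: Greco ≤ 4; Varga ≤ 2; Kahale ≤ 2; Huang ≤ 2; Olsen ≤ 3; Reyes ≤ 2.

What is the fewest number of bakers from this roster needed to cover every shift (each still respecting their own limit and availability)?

3

9 slots to fill and no one can take more than 4, so at least ⌈9/4⌉ = 3 bakers are needed.
Greco, Varga, and Olsen alone can cover everything: Thu morning→Olsen, Thu afternoon→Greco, Thu evening→Olsen, Fri morning→Varga, Fri afternoon→Greco, Fri evening→Greco, Sat morning→Greco, Sat afternoon→Varga, Sat evening→Olsen.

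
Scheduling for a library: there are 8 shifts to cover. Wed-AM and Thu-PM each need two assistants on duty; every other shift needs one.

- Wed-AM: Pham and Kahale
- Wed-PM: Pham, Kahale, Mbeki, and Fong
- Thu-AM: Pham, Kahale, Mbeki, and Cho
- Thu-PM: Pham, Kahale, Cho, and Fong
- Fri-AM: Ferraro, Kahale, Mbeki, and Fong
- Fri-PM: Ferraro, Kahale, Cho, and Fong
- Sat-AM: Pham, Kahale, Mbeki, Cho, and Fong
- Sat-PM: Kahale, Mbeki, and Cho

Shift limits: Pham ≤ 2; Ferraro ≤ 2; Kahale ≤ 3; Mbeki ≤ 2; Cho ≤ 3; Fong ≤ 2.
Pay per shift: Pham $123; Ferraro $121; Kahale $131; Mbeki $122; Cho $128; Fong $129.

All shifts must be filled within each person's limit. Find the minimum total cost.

Wed-AM can only be covered by Pham and Kahale, so that assignment is forced.
Picking the cheapest available assistant for each shift independently would cost $1235, but that ignores the shift limits.
An optimal schedule: Wed-AM→Pham+Kahale, Wed-PM→Mbeki, Thu-AM→Cho, Thu-PM→Pham+Cho, Fri-AM→Ferraro, Fri-PM→Ferraro, Sat-AM→Cho, Sat-PM→Mbeki.
Total: 123 + 131 + 122 + 128 + 123 + 128 + 121 + 121 + 128 + 122 = $1247.

$1247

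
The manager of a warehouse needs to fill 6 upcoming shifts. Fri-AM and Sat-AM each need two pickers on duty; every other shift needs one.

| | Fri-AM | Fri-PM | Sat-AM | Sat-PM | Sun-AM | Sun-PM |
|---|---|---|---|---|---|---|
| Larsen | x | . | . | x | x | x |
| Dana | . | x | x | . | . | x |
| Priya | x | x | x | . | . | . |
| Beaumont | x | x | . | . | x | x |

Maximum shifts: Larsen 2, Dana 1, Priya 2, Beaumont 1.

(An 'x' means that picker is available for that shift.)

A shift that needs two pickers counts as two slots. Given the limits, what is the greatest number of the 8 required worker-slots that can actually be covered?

Total capacity across all pickers is 2+1+2+1 = 6, and 8 slots are needed, so at most 6 can be filled.
An assignment achieving 6: Fri-AM→Priya+Beaumont, Sat-AM→Dana+Priya, Sat-PM→Larsen, Sun-AM→Larsen.
Loads: Larsen 2/2, Dana 1/1, Priya 2/2, Beaumont 1/1.

6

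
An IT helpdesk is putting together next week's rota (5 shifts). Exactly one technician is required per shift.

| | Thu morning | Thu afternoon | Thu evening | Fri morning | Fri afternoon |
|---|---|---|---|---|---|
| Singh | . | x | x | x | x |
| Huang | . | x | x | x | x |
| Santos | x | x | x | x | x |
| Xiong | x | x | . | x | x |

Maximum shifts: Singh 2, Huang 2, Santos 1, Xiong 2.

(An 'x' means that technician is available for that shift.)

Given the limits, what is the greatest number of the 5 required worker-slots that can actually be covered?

5

Total capacity across all technicians is 2+2+1+2 = 7, and 5 slots are needed, so at most 5 can be filled.
An assignment achieving 5: Thu morning→Santos, Thu afternoon→Singh, Thu evening→Singh, Fri morning→Huang, Fri afternoon→Huang.
Loads: Singh 2/2, Huang 2/2, Santos 1/1, Xiong 0/2.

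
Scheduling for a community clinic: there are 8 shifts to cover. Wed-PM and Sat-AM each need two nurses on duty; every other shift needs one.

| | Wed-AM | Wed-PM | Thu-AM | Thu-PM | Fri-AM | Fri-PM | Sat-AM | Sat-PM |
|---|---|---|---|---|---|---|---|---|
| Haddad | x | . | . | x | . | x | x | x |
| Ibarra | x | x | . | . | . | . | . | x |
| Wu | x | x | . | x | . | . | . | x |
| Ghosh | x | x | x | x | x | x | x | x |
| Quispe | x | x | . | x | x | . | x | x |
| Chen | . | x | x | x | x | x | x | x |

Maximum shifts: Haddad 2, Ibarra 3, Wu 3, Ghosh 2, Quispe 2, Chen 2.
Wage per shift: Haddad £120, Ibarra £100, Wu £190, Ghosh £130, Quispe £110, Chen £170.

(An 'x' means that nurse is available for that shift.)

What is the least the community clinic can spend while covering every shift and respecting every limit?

Picking the cheapest available nurse for each shift independently would cost £1110, but that ignores the shift limits.
An optimal schedule: Wed-AM→Ibarra, Wed-PM→Ibarra+Chen, Thu-AM→Ghosh, Thu-PM→Quispe, Fri-AM→Quispe, Fri-PM→Haddad, Sat-AM→Haddad+Ghosh, Sat-PM→Ibarra.
Total: 100 + 100 + 170 + 130 + 110 + 110 + 120 + 120 + 130 + 100 = £1190.

£1190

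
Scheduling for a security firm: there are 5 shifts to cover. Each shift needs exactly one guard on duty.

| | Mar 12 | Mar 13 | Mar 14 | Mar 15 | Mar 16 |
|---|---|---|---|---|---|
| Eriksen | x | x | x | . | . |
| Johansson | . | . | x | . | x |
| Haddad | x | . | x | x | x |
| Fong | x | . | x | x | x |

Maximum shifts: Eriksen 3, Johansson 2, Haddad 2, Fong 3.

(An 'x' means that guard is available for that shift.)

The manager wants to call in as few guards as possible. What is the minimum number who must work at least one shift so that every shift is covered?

5 slots to fill and no one can take more than 3, so at least ⌈5/3⌉ = 2 guards are needed.
Eriksen and Haddad alone can cover everything: Mar 12→Eriksen, Mar 13→Eriksen, Mar 14→Eriksen, Mar 15→Haddad, Mar 16→Haddad.

2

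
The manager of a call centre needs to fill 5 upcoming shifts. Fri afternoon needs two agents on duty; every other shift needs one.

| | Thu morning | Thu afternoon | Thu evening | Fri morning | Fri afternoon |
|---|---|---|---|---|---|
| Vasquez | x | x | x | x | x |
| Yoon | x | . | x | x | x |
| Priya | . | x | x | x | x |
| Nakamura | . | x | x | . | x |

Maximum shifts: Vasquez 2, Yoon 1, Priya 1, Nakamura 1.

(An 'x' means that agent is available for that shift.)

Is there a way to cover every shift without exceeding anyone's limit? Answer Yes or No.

Shifts {Thu morning, Thu afternoon, Thu evening, Fri morning, Fri afternoon} need 6 worker-slots in total, but the agents available for any of those shifts (Vasquez, Yoon, Priya, and Nakamura) can supply at most 5 among them. So no valid schedule exists.

No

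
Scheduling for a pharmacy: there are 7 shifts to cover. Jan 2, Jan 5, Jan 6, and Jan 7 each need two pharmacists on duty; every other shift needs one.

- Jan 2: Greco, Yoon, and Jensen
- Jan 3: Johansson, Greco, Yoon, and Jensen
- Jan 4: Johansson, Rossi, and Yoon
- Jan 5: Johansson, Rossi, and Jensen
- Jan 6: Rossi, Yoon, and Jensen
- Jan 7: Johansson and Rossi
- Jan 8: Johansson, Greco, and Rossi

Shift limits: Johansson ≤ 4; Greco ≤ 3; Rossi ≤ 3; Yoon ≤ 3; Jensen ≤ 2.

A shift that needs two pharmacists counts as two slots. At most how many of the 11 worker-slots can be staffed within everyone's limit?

11

Total capacity across all pharmacists is 4+3+3+3+2 = 15, and 11 slots are needed, so at most 11 can be filled.
An assignment achieving 11: Jan 2→Greco+Yoon, Jan 3→Greco, Jan 4→Johansson, Jan 5→Johansson+Rossi, Jan 6→Rossi+Yoon, Jan 7→Johansson+Rossi, Jan 8→Johansson.
Loads: Johansson 4/4, Greco 2/3, Rossi 3/3, Yoon 2/3, Jensen 0/2.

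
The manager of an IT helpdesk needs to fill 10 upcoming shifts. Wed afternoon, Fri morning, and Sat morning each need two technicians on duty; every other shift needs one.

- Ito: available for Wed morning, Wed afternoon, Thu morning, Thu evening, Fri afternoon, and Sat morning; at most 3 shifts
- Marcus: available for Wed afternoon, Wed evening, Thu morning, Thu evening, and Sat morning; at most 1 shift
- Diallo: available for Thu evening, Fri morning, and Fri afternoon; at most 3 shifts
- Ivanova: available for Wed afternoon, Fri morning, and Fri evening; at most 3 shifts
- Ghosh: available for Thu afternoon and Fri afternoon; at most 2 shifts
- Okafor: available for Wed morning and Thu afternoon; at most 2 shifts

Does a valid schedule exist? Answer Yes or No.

No

Total capacity is 14 and 13 slots are needed, so capacity alone doesn't rule it out.
Shifts {Wed evening, Sat morning} need 3 worker-slots in total, but the technicians available for any of those shifts (Ito and Marcus) can supply at most 2 among them. So no valid schedule exists.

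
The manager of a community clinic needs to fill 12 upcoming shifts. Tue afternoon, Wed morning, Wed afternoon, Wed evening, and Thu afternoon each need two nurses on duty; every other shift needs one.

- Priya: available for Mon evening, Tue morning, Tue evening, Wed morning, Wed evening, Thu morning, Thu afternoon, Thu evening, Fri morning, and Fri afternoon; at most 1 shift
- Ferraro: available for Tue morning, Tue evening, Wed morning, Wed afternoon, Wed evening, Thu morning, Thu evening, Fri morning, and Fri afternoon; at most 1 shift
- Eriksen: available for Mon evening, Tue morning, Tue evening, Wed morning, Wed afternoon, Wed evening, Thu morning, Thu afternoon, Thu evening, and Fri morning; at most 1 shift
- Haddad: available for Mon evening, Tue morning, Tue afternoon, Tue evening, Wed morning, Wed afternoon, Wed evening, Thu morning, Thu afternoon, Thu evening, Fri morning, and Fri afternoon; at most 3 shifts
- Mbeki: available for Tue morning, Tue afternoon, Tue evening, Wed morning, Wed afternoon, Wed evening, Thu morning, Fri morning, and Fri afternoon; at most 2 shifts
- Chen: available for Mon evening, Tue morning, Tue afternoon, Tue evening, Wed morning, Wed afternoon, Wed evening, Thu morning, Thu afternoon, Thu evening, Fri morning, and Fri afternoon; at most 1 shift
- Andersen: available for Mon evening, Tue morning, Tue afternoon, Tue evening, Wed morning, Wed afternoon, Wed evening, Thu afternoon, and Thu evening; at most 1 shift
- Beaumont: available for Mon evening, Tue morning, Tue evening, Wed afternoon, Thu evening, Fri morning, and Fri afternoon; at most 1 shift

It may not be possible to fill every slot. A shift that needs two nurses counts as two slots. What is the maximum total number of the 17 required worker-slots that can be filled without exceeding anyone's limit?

11

Total capacity across all nurses is 1+1+1+3+2+1+1+1 = 11, and 17 slots are needed, so at most 11 can be filled.
An assignment achieving 11: Mon evening→Haddad, Tue afternoon→Haddad+Mbeki, Wed morning→Mbeki+Chen, Wed afternoon→Andersen+Beaumont, Thu morning→Ferraro, Thu afternoon→Priya+Eriksen, Fri afternoon→Haddad.
Loads: Priya 1/1, Ferraro 1/1, Eriksen 1/1, Haddad 3/3, Mbeki 2/2, Chen 1/1, Andersen 1/1, Beaumont 1/1.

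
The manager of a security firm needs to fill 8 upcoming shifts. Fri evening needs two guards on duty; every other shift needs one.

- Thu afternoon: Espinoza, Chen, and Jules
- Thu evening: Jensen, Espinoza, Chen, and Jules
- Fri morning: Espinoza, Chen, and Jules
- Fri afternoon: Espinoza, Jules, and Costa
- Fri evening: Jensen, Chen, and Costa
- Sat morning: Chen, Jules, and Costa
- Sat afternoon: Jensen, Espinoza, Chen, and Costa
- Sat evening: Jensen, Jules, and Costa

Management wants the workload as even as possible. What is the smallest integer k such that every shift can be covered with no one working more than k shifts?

2

With 5 guards and 9 worker-slots to fill, someone must work at least ⌈9/5⌉ = 2 shifts, so k ≥ 2.
k = 2 works: Thu afternoon→Espinoza, Thu evening→Jules, Fri morning→Espinoza, Fri afternoon→Jules, Fri evening→Jensen+Chen, Sat morning→Chen, Sat afternoon→Costa, Sat evening→Jensen.
Loads: Jensen 2, Espinoza 2, Chen 2, Jules 2, Costa 1 — all ≤ 2.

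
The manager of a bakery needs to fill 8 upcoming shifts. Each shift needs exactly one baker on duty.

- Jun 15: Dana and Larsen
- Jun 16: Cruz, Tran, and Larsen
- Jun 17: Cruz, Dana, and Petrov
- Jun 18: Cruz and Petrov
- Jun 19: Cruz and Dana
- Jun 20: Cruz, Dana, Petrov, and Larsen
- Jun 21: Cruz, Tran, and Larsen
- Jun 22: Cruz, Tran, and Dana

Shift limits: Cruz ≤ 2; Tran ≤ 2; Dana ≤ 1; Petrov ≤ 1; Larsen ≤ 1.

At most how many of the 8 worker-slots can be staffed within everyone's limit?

7

Total capacity across all bakers is 2+2+1+1+1 = 7, and 8 slots are needed, so at most 7 can be filled.
An assignment achieving 7: Jun 15→Dana, Jun 16→Tran, Jun 17→Petrov, Jun 18→Cruz, Jun 19→Cruz, Jun 20→Larsen, Jun 21→Tran.
Loads: Cruz 2/2, Tran 2/2, Dana 1/1, Petrov 1/1, Larsen 1/1.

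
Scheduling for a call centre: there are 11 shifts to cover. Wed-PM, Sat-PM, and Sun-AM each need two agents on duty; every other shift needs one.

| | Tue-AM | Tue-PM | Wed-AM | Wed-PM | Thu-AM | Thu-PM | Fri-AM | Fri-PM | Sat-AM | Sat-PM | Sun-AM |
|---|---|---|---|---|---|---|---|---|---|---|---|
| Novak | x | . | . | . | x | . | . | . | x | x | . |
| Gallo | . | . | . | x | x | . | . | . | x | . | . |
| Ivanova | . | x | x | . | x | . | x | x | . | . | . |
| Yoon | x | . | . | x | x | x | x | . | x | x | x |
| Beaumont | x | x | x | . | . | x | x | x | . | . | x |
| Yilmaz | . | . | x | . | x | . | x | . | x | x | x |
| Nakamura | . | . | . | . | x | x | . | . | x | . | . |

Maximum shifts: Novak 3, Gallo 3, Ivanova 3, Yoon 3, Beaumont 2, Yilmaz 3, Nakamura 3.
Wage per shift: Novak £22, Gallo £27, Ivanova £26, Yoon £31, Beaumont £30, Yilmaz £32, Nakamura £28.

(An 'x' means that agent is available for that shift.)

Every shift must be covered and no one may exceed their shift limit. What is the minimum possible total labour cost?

Wed-PM can only be covered by Gallo and Yoon, so that assignment is forced.
Picking the cheapest available agent for each shift independently would cost £370, but that ignores the shift limits.
An optimal schedule: Tue-AM→Novak, Tue-PM→Ivanova, Wed-AM→Ivanova, Wed-PM→Gallo+Yoon, Thu-AM→Gallo, Thu-PM→Nakamura, Fri-AM→Beaumont, Fri-PM→Ivanova, Sat-AM→Novak, Sat-PM→Novak+Yoon, Sun-AM→Beaumont+Yoon.
Total: 22 + 26 + 26 + 27 + 31 + 27 + 28 + 30 + 26 + 22 + 22 + 31 + 30 + 31 = £379.

£379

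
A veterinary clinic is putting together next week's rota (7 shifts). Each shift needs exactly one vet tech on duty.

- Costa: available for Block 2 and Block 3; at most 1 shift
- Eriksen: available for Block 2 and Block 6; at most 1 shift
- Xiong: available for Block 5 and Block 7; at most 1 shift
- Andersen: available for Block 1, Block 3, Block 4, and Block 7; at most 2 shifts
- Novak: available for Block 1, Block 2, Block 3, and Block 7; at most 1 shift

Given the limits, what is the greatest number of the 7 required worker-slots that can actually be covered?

Total capacity across all vet techs is 1+1+1+2+1 = 6, and 7 slots are needed, so at most 6 can be filled.
An assignment achieving 6: Block 1→Andersen, Block 2→Costa, Block 3→Novak, Block 4→Andersen, Block 5→Xiong, Block 6→Eriksen.
Loads: Costa 1/1, Eriksen 1/1, Xiong 1/1, Andersen 2/2, Novak 1/1.

6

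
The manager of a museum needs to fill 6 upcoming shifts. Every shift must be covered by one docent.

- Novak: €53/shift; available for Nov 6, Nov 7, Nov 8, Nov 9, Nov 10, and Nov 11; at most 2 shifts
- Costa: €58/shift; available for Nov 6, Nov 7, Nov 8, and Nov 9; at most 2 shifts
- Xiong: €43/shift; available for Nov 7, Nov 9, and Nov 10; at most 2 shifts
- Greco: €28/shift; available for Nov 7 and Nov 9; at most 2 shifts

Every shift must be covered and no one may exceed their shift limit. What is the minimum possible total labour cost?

Nov 11 can only be covered by Novak, so that assignment is forced.
Picking the cheapest available docent for each shift independently would cost €258, but that ignores the shift limits.
An optimal schedule: Nov 6→Novak, Nov 7→Greco, Nov 8→Costa, Nov 9→Greco, Nov 10→Xiong, Nov 11→Novak.
Total: 53 + 28 + 58 + 28 + 43 + 53 = €263.

€263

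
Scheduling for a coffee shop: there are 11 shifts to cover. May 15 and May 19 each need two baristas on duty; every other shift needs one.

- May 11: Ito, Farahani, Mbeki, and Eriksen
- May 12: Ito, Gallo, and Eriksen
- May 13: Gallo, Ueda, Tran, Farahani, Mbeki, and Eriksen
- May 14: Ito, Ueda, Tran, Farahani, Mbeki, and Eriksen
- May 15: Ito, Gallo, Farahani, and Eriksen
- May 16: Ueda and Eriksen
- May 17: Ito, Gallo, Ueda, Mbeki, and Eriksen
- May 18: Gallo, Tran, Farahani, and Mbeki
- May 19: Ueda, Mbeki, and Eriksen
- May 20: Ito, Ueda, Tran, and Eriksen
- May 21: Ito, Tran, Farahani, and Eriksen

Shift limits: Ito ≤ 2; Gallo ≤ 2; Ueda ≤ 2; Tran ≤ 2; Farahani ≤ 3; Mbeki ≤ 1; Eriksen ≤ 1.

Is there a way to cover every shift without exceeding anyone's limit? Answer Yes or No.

Yes

One valid schedule: May 11→Ito, May 12→Ito, May 13→Farahani, May 14→Farahani, May 15→Farahani+Eriksen, May 16→Ueda, May 17→Gallo, May 18→Gallo, May 19→Ueda+Mbeki, May 20→Tran, May 21→Tran.
Loads: Ito 2/2, Gallo 2/2, Ueda 2/2, Tran 2/2, Farahani 3/3, Mbeki 1/1, Eriksen 1/1 — all within limits.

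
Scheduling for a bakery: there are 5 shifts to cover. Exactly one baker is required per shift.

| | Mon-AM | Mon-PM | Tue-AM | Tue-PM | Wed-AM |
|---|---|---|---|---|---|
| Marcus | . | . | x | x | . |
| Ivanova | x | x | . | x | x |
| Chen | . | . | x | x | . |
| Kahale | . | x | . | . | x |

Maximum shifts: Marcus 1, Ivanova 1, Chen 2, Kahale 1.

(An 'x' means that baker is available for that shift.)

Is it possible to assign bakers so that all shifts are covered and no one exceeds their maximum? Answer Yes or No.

No

Total capacity is 5 and 5 slots are needed, so capacity alone doesn't rule it out.
Shifts {Mon-AM, Mon-PM, Wed-AM} need 3 worker-slots in total, but the bakers available for any of those shifts (Ivanova and Kahale) can supply at most 2 among them. So no valid schedule exists.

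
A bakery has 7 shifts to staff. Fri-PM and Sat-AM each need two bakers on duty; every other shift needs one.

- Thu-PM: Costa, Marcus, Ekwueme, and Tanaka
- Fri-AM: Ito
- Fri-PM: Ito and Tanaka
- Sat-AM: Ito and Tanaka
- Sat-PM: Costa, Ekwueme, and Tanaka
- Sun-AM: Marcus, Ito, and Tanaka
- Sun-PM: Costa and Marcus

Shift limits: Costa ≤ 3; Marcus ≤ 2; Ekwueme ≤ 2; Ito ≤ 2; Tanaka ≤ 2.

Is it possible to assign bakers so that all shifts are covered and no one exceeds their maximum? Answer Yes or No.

No

Total capacity is 11 and 9 slots are needed, so capacity alone doesn't rule it out.
Shifts {Fri-AM, Fri-PM, Sat-AM} need 5 worker-slots in total, but the bakers available for any of those shifts (Ito and Tanaka) can supply at most 4 among them. So no valid schedule exists.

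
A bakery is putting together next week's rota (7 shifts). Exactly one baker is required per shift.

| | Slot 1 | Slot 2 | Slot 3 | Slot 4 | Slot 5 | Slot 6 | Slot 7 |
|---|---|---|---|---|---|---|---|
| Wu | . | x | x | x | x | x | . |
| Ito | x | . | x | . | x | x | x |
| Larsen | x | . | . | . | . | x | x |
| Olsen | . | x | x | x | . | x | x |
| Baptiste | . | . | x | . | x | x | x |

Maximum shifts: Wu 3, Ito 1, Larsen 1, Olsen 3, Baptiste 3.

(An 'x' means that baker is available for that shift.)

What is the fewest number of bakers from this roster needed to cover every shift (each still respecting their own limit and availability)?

3

7 slots to fill and no one can take more than 3, so at least ⌈7/3⌉ = 3 bakers are needed.
Wu, Ito, and Olsen alone can cover everything: Slot 1→Ito, Slot 2→Wu, Slot 3→Olsen, Slot 4→Wu, Slot 5→Wu, Slot 6→Olsen, Slot 7→Olsen.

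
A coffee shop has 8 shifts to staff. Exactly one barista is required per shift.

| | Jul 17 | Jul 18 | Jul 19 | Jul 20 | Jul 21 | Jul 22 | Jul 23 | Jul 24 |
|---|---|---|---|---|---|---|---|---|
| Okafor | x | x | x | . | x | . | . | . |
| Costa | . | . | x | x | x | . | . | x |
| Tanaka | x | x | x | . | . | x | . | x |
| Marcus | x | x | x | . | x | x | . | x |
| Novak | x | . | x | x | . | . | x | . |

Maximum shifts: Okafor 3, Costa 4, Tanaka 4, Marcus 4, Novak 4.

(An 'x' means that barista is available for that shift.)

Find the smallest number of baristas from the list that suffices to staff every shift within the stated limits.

8 slots to fill and no one can take more than 4, so at least ⌈8/4⌉ = 2 baristas are needed.
Marcus and Novak alone can cover everything: Jul 17→Novak, Jul 18→Marcus, Jul 19→Novak, Jul 20→Novak, Jul 21→Marcus, Jul 22→Marcus, Jul 23→Novak, Jul 24→Marcus.

2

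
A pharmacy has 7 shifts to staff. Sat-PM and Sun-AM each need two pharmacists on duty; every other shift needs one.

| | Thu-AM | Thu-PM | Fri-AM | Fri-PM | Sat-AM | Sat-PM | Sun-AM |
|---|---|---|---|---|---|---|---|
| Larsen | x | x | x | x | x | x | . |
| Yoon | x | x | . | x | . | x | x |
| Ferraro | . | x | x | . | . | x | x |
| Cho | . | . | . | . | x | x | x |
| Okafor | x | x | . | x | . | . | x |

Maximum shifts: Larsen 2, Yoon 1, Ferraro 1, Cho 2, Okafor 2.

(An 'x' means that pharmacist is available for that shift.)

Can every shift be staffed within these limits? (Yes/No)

Total capacity is 2+1+1+2+2 = 8 but 9 worker-slots are needed — infeasible.

No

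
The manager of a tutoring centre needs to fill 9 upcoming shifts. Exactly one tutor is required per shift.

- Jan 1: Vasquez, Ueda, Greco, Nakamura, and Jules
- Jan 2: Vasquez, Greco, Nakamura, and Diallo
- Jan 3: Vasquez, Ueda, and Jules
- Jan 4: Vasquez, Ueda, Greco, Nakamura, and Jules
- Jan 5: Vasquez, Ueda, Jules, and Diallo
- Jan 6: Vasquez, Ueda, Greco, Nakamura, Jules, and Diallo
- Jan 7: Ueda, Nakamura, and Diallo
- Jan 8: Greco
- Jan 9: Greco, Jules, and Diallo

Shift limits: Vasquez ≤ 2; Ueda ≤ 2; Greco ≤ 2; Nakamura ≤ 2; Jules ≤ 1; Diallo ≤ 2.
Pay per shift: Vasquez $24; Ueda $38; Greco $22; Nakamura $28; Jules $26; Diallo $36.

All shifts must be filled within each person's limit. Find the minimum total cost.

Jan 8 can only be covered by Greco, so that assignment is forced.
Picking the cheapest available tutor for each shift independently would cost $208, but that ignores the shift limits.
An optimal schedule: Jan 1→Jules, Jan 2→Vasquez, Jan 3→Vasquez, Jan 4→Nakamura, Jan 5→Diallo, Jan 6→Diallo, Jan 7→Nakamura, Jan 8→Greco, Jan 9→Greco.
Total: 26 + 24 + 24 + 28 + 36 + 36 + 28 + 22 + 22 = $246.

$246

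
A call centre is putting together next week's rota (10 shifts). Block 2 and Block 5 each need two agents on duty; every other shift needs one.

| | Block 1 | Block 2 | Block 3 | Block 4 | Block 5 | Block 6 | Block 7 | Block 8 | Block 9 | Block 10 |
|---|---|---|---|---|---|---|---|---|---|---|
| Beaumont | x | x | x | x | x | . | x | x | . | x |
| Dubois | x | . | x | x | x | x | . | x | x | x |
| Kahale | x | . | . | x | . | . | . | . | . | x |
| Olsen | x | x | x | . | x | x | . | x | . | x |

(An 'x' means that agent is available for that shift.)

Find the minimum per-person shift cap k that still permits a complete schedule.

3

With 4 agents and 12 worker-slots to fill, someone must work at least ⌈12/4⌉ = 3 shifts, so k ≥ 3.
k = 3 works: Block 1→Kahale, Block 2→Beaumont+Olsen, Block 3→Beaumont, Block 4→Kahale, Block 5→Dubois+Olsen, Block 6→Dubois, Block 7→Beaumont, Block 8→Olsen, Block 9→Dubois, Block 10→Kahale.
Loads: Beaumont 3, Dubois 3, Kahale 3, Olsen 3 — all ≤ 3.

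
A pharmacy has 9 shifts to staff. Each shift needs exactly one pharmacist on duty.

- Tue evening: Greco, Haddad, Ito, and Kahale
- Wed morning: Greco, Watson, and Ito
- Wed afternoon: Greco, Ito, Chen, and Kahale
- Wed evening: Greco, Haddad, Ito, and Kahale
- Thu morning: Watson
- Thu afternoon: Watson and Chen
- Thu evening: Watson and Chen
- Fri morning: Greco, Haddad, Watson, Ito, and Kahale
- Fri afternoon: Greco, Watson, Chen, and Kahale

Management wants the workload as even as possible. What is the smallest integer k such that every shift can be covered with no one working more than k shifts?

With 6 pharmacists and 9 worker-slots to fill, someone must work at least ⌈9/6⌉ = 2 shifts, so k ≥ 2.
k = 2 works: Tue evening→Greco, Wed morning→Greco, Wed afternoon→Ito, Wed evening→Haddad, Thu morning→Watson, Thu afternoon→Watson, Thu evening→Chen, Fri morning→Haddad, Fri afternoon→Chen.
Loads: Greco 2, Haddad 2, Watson 2, Ito 1, Chen 2, Kahale 0 — all ≤ 2.

2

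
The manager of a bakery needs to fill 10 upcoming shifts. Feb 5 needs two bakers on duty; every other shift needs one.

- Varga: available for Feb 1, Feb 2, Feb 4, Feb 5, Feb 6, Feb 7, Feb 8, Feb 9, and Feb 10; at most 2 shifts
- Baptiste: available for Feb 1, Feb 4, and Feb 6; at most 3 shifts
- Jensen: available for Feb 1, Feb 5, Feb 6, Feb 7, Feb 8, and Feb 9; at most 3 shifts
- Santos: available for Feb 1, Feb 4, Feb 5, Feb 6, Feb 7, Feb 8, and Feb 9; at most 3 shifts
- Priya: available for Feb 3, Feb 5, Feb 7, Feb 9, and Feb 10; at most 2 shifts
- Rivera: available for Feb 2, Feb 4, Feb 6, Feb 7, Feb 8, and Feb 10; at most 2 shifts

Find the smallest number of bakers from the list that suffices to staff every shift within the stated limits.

11 slots to fill and no one can take more than 3, so at least ⌈11/3⌉ = 4 bakers are needed.
No set of 4 bakers can cover every shift (each such set leaves at least one shift with no one available or exceeds a cap).
Varga, Baptiste, Jensen, Santos, and Priya alone can cover everything: Feb 1→Baptiste, Feb 2→Varga, Feb 3→Priya, Feb 4→Baptiste, Feb 5→Santos+Priya, Feb 6→Baptiste, Feb 7→Jensen, Feb 8→Jensen, Feb 9→Jensen, Feb 10→Varga.

5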